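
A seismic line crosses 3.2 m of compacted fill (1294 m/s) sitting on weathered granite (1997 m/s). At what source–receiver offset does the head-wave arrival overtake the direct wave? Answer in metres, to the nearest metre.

14 m

θ_c = arcsin(1294/1997) = 40.39°, so cos θ_c = 0.7617 and tᵢ = 2h cos θ_c/V₁ = 0.0038 s.
At crossover x/V₁ = x/V₂ + tᵢ ⇒ x = tᵢ/(1/V₁ − 1/V₂) = 0.00377/(7.7280e-04 − 5.0075e-04) = 13.85 m.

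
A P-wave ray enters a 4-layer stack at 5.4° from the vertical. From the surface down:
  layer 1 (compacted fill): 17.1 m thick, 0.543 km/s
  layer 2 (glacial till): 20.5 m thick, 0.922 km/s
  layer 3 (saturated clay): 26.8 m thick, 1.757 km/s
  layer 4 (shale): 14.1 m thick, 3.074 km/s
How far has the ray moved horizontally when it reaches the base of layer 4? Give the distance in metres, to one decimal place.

22.4 m

Ray parameter p = sin 5.4° / 0.543 km/s = 1.7331e-01 s/km.
Layer 1: θ = 5.40°; offset = 17.1·tan 5.40° = 1.616 m.
Layer 2: sin θ = p·0.922 = 0.1598 → θ = 9.19°; offset = 20.5·tan 9.19° = 3.318 m.
Layer 3: sin θ = p·1.757 = 0.3045 → θ = 17.73°; offset = 26.8·tan 17.73° = 8.568 m.
Layer 4: sin θ = p·3.074 = 0.5328 → θ = 32.19°; offset = 14.1·tan 32.19° = 8.877 m.
Σ offsets = 22.379 m.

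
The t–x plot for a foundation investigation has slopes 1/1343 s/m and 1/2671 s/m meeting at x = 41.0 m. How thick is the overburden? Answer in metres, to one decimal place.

11.8 m

h = (x_cross/2)·√((V₂−V₁)/(V₂+V₁)).
(V₂−V₁)/(V₂+V₁) = (2671−1343)/(2671+1343) = 0.3308; √ = 0.5752.
h = (41.0/2)·0.5752 = 11.79 m.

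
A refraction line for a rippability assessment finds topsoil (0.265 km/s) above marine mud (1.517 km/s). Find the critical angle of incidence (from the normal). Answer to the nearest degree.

Critical incidence: sin θ_c = V₁/V₂ = 0.265/1.517 = 0.1747.
θ_c = arcsin 0.1747 = 10.06°.

10°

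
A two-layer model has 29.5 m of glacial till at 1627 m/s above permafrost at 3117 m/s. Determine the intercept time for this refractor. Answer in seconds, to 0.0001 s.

θ_c = arcsin(V₁/V₂) = arcsin(1627/3117) = 31.46°; cos θ_c = 0.8530.
tᵢ = 2h·cos θ_c / V₁ = 2·29.5·0.8530 / 1627 = 0.03093 s.

0.0309 s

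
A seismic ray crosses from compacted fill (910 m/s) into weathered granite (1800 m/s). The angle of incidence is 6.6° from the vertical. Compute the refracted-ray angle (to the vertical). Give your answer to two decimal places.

Snell's law: sin θ₂ = (V₂/V₁)·sin θ₁ = (1800/910)·sin 6.6° = 0.2273.
θ₂ = arcsin 0.2273 = 13.14° from the normal.

13.14°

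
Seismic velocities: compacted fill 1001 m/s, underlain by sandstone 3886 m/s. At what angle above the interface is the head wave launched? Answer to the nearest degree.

Critical incidence: sin θ_c = V₁/V₂ = 1001/3886 = 0.2576.
θ_c = arcsin 0.2576 = 14.93°.
Measured from the interface: 90° − 14.93° = 75.07°.

75°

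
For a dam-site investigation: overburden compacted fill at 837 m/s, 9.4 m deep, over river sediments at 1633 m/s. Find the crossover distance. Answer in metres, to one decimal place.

x_cross = 2h·√((V₂+V₁)/(V₂−V₁)).
(V₂+V₁)/(V₂−V₁) = (1633+837)/(1633−837) = 3.1030; √ = 1.7615.
x_cross = 2·9.4·1.7615 = 33.12 m.

33.1 m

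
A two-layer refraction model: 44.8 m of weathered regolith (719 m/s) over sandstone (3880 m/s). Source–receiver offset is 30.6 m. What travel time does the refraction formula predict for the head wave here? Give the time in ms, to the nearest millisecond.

130 ms

θ_c = arcsin(V₁/V₂) = arcsin(719/3880) = 10.68°, cos θ_c = 0.9827.
Intercept time tᵢ = 2h cos θ_c / V₁ = 2·44.8·0.9827/719 = 0.12246 s.
t = x/V₂ + tᵢ = 30.6/3880 + 0.12246 = 0.13035 s.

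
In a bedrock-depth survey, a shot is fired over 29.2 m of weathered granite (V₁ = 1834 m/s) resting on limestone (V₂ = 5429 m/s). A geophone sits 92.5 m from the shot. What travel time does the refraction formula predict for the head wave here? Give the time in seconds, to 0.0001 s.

0.0470 s

θ_c = arcsin(V₁/V₂) = arcsin(1834/5429) = 19.74°, cos θ_c = 0.9412.
Intercept time tᵢ = 2h cos θ_c / V₁ = 2·29.2·0.9412/1834 = 0.02997 s.
t = x/V₂ + tᵢ = 92.5/5429 + 0.02997 = 0.04701 s.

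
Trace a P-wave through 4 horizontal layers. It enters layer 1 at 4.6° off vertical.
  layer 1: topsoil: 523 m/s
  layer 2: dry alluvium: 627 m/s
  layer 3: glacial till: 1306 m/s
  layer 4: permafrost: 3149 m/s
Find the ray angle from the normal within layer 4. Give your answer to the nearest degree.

29°

Ray parameter p = sin 4.6° / 523 = 1.5334e-04 s/m.
sin θ_4 = p·V_4 = 1.5334e-04 × 3149 = 0.4829.
θ_4 = arcsin 0.4829 = 28.87°.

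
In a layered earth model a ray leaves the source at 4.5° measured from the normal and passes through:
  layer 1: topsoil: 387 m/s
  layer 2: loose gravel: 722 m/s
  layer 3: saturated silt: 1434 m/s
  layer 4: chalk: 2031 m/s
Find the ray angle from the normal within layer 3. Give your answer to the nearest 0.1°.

16.9°

Snell's law across each interface conserves sin θ / V, so sin θ_3 = V_3·sin θ₁/V₁.
sin θ_3 = 1434 × sin 4.5° / 387 = 0.2907.
θ_3 = 16.90° from the vertical.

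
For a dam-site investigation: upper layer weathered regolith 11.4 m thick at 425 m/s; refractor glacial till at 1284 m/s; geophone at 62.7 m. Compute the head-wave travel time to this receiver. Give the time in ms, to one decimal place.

99.5 ms

θ_c = arcsin(V₁/V₂) = arcsin(425/1284) = 19.33°, cos θ_c = 0.9436.
Intercept time tᵢ = 2h cos θ_c / V₁ = 2·11.4·0.9436/425 = 0.05062 s.
t = x/V₂ + tᵢ = 62.7/1284 + 0.05062 = 0.09945 s.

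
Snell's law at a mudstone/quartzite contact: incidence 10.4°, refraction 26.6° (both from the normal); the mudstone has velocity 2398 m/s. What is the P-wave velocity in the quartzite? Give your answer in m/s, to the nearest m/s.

5948 m/s

Snell's law: sin 10.4°/V₁ = sin 26.6°/V₂.
V₂ = V₁·sin 26.6°/sin 10.4° = 2398 × 2.4804 = 5947.99 m/s.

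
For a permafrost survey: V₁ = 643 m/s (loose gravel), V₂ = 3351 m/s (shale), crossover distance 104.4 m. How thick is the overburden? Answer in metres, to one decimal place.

h = (x_cross/2)·√((V₂−V₁)/(V₂+V₁)).
(V₂−V₁)/(V₂+V₁) = (3351−643)/(3351+643) = 0.6780; √ = 0.8234.
h = (104.4/2)·0.8234 = 42.98 m.

43.0 m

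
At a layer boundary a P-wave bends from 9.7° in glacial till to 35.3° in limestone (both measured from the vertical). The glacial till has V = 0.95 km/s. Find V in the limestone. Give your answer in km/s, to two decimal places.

Snell's law: sin 9.7°/V₁ = sin 35.3°/V₂.
V₂ = V₁·sin 35.3°/sin 9.7° = 0.95 × 3.4296 = 3.26 km/s.

3.26 km/s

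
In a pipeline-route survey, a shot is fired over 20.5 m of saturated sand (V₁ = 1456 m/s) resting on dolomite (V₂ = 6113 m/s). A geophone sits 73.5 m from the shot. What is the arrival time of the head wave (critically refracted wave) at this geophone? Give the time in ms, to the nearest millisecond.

39 ms

θ_c = arcsin(V₁/V₂) = arcsin(1456/6113) = 13.78°, cos θ_c = 0.9712.
Intercept time tᵢ = 2h cos θ_c / V₁ = 2·20.5·0.9712/1456 = 0.02735 s.
t = x/V₂ + tᵢ = 73.5/6113 + 0.02735 = 0.03937 s.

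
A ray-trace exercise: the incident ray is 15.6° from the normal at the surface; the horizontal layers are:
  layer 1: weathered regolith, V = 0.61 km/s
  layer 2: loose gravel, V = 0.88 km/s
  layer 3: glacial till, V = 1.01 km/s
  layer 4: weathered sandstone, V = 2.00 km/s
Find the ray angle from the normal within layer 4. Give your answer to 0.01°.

61.85°

Ray parameter p = sin 15.6° / 0.61 = 4.4085e-01 s/km.
sin θ_4 = p·V_4 = 4.4085e-01 × 2.00 = 0.8817.
θ_4 = 61.85° from the vertical.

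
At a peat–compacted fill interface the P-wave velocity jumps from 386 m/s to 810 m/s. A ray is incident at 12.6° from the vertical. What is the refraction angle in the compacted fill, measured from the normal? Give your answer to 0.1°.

sin θ₁/V₁ = sin θ₂/V₂ ⇒ sin θ₂ = 810·sin 12.6°/386 = 810·0.2181/386 = 0.4578.
θ₂ = arcsin 0.4578 = 27.24° from the normal.

27.2°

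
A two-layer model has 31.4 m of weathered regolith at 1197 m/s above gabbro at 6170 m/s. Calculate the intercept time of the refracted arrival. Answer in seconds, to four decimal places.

0.0515 s

tᵢ = 2h·√(V₂²−V₁²)/(V₁V₂).
√(V₂²−V₁²) = √(6170²−1197²) = 6052.8 m/s.
tᵢ = 2·31.4·6052.8/(1197·6170) = 0.05147 s.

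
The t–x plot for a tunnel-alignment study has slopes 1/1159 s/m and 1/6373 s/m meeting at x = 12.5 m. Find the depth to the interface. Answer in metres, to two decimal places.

5.20 m

h = (x_cross/2)·√((V₂−V₁)/(V₂+V₁)).
(V₂−V₁)/(V₂+V₁) = (6373−1159)/(6373+1159) = 0.6922; √ = 0.8320.
h = (12.5/2)·0.8320 = 5.20 m.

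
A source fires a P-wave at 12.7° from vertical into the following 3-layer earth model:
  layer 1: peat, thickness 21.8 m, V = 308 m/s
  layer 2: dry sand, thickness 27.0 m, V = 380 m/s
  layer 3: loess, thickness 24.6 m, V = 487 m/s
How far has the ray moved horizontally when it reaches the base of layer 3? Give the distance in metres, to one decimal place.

21.6 m

Apply Snell's law at each interface; in layer i the horizontal offset is hᵢ·tan θᵢ.
Layer 1: θ = 12.70°; offset = 21.8·tan 12.70° = 4.913 m.
Layer 2: sin θ = 380·sin 12.7°/308 = 0.2712, θ = 15.74°; offset = 27.0·tan 15.74° = 7.609 m.
Layer 3: sin θ = 487·sin 12.7°/308 = 0.3476, θ = 20.34°; offset = 24.6·tan 20.34° = 9.120 m.
Total horizontal offset = 21.642 m.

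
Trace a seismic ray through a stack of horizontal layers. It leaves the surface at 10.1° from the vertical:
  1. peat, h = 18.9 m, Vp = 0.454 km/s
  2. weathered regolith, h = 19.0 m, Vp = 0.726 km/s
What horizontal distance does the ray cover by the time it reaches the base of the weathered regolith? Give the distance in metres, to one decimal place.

8.9 m

p = sin θ₁/V₁ = sin 10.1°/0.454 = 3.8627e-01 s/km is conserved through the stack.
Layer 1: θ = 10.10°; offset = 18.9·tan 10.10° = 3.367 m.
Layer 2: sin θ = p·0.726 = 0.2804 → θ = 16.29°; offset = 19.0·tan 16.29° = 5.551 m.
Σ offsets = 8.918 m.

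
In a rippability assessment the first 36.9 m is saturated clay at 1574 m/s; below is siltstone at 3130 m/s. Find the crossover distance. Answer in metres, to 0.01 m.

128.32 m

θ_c = arcsin(1574/3130) = 30.19°, so cos θ_c = 0.8644 and tᵢ = 2h cos θ_c/V₁ = 0.0405 s.
At crossover x/V₁ = x/V₂ + tᵢ ⇒ x = tᵢ/(1/V₁ − 1/V₂) = 0.04053/(6.3532e-04 − 3.1949e-04) = 128.32 m.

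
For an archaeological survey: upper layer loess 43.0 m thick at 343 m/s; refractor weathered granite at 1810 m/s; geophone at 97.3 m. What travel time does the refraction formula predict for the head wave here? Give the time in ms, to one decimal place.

299.9 ms

t = x/V₂ + 2h·√(V₂²−V₁²)/(V₁V₂).
√(V₂²−V₁²) = √(1810²−343²) = 1777.2 m/s; delay term = 2·43.0·1777.2/(343·1810) = 0.24619 s.
t = 97.3/1810 + 0.24619 = 0.29994 s.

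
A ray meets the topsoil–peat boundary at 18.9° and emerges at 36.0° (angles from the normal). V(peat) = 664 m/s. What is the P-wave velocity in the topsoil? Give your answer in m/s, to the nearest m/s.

Snell's law: sin 18.9°/V₁ = sin 36.0°/V₂.
V₁ = V₂·sin 18.9°/sin 36.0° = 664 × 0.5511 = 365.92 m/s.

366 m/s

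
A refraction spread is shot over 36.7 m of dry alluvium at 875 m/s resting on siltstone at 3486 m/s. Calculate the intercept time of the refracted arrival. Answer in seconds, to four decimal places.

0.0812 s

θ_c = arcsin(V₁/V₂) = arcsin(875/3486) = 14.54°; cos θ_c = 0.9680.
tᵢ = 2h·cos θ_c / V₁ = 2·36.7·0.9680 / 875 = 0.08120 s.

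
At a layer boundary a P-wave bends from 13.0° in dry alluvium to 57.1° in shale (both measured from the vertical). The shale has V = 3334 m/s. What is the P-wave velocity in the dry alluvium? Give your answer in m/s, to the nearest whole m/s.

893 m/s

sin 13.0° = 0.2250; sin 57.1° = 0.8396.
V₁ = V₂·(sin θ₁/sin θ₂) = 3334·(0.2250/0.8396) = 893.25 m/s.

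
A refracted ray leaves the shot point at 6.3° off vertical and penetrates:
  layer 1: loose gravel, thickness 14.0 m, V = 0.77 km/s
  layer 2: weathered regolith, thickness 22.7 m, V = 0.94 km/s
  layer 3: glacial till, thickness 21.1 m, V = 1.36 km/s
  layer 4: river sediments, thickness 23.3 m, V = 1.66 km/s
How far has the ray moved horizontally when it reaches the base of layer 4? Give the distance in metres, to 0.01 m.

Apply Snell's law at each interface; in layer i the horizontal offset is hᵢ·tan θᵢ.
Layer 1: θ = 6.30°; offset = 14.0·tan 6.30° = 1.5456 m.
Layer 2: sin θ = 0.94·sin 6.3°/0.77 = 0.1340, θ = 7.70°; offset = 22.7·tan 7.70° = 3.0686 m.
Layer 3: sin θ = 1.36·sin 6.3°/0.77 = 0.1938, θ = 11.18°; offset = 21.1·tan 11.18° = 4.1686 m.
Layer 4: sin θ = 1.66·sin 6.3°/0.77 = 0.2366, θ = 13.68°; offset = 23.3·tan 13.68° = 5.6731 m.
Summing the layer offsets gives 14.4559 m.

14.46 m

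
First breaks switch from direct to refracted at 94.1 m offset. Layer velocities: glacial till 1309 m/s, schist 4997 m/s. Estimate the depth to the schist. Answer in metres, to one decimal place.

36.0 m

x_cross = 2h·√((V₂+V₁)/(V₂−V₁)) → h = x_cross / (2·√((V₂+V₁)/(V₂−V₁))).
√((V₂+V₁)/(V₂−V₁)) = √((4997+1309)/(4997−1309)) = 1.3076.
h = 94.1 / (2·1.3076) = 35.98 m.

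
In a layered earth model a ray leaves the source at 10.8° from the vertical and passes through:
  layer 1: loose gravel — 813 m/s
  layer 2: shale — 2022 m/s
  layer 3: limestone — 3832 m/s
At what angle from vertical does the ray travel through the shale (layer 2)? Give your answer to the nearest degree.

28°

Ray parameter p = sin 10.8° / 813 = 2.3048e-04 s/m.
sin θ_2 = p·V_2 = 2.3048e-04 × 2022 = 0.4660.
θ_2 = 27.78° from the vertical.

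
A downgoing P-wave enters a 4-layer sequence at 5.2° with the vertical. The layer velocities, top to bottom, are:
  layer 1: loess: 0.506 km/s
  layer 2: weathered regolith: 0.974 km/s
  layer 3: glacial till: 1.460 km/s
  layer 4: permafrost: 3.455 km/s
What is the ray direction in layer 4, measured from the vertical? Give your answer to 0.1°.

38.2°

Ray parameter p = sin 5.2° / 0.506 = 1.7912e-01 s/km.
sin θ_4 = p·V_4 = 1.7912e-01 × 3.455 = 0.6188.
θ_4 = arcsin 0.6188 = 38.23°.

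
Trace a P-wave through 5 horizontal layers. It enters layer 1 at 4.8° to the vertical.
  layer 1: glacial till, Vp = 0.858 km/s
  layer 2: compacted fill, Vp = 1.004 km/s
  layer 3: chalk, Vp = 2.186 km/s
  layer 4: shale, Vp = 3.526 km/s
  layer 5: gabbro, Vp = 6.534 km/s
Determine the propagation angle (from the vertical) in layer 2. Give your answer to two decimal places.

5.62°

Ray parameter p = sin 4.8° / 0.858 = 9.7527e-02 s/km.
sin θ_2 = p·V_2 = 9.7527e-02 × 1.004 = 0.0979.
θ_2 = 5.62° from the vertical.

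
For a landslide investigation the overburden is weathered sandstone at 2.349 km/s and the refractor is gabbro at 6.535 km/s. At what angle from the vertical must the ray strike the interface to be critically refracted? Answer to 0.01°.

Critical incidence: sin θ_c = V₁/V₂ = 2.349/6.535 = 0.3594.
θ_c = arcsin 0.3594 = 21.07°.

21.07°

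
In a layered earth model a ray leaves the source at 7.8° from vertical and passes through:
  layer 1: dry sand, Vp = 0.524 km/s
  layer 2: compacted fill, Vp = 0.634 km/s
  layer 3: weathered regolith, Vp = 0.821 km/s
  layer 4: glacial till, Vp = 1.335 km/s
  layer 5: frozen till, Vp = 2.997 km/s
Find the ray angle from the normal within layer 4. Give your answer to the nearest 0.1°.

20.2°

Snell's law across each interface conserves sin θ / V, so sin θ_4 = V_4·sin θ₁/V₁.
sin θ_4 = 1.335 × sin 7.8° / 0.524 = 0.3458.
θ_4 = arcsin 0.3458 = 20.23°.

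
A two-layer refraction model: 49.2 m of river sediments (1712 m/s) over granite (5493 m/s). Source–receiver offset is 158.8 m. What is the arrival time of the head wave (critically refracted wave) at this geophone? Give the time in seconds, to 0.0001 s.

θ_c = arcsin(V₁/V₂) = arcsin(1712/5493) = 18.16°, cos θ_c = 0.9502.
Intercept time tᵢ = 2h cos θ_c / V₁ = 2·49.2·0.9502/1712 = 0.05461 s.
t = x/V₂ + tᵢ = 158.8/5493 + 0.05461 = 0.08352 s.

0.0835 s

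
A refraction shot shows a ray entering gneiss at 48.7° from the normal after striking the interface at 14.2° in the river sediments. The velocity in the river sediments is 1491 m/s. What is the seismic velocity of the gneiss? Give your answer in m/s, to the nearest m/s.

4566 m/s

Snell's law: sin 14.2°/V₁ = sin 48.7°/V₂.
V₂ = V₁·sin 48.7°/sin 14.2° = 1491 × 3.0625 = 4566.25 m/s.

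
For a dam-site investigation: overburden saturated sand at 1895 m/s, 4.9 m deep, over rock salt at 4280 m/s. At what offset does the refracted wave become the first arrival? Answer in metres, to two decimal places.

θ_c = arcsin(1895/4280) = 26.28°, so cos θ_c = 0.8966 and tᵢ = 2h cos θ_c/V₁ = 0.0046 s.
At crossover x/V₁ = x/V₂ + tᵢ ⇒ x = tᵢ/(1/V₁ − 1/V₂) = 0.00464/(5.2770e-04 − 2.3364e-04) = 15.77 m.

15.77 m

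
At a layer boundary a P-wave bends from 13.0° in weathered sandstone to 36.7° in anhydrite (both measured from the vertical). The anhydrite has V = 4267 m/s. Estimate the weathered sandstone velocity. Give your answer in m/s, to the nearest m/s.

sin 13.0° = 0.2250; sin 36.7° = 0.5976.
V₁ = V₂·(sin θ₁/sin θ₂) = 4267·(0.2250/0.5976) = 1606.13 m/s.

1606 m/s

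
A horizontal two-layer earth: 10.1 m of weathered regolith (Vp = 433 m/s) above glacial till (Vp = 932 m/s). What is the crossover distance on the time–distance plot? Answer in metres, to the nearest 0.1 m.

x_cross = 2h·√((V₂+V₁)/(V₂−V₁)).
(V₂+V₁)/(V₂−V₁) = (932+433)/(932−433) = 2.7355; √ = 1.6539.
x_cross = 2·10.1·1.6539 = 33.41 m.

33.4 m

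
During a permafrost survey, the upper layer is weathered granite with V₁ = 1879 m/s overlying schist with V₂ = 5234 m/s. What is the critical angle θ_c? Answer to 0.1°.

21.0°

Critical incidence: sin θ_c = V₁/V₂ = 1879/5234 = 0.3590.
θ_c = arcsin 0.3590 = 21.04°.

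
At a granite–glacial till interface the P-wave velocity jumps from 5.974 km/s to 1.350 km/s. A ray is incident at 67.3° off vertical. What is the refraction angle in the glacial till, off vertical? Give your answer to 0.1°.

Snell's law: sin θ₂ = (V₂/V₁)·sin θ₁ = (1.350/5.974)·sin 67.3° = 0.2085.
θ₂ = arcsin 0.2085 = 12.03° from the normal.

12.0°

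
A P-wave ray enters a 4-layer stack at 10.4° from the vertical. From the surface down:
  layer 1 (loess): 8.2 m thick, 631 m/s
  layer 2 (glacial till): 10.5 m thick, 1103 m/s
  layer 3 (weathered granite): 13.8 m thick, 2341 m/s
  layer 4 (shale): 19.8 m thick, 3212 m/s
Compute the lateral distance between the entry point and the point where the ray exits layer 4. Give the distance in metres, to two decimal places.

63.56 m

p = sin θ₁/V₁ = sin 10.4°/631 = 2.8608e-04 s/m is conserved through the stack.
Layer 1: θ = 10.40°; offset = 8.2·tan 10.40° = 1.5050 m.
Layer 2: sin θ = p·1103 = 0.3156 → θ = 18.39°; offset = 10.5·tan 18.39° = 3.4917 m.
Layer 3: sin θ = p·2341 = 0.6697 → θ = 42.05°; offset = 13.8·tan 42.05° = 12.4455 m.
Layer 4: sin θ = p·3212 = 0.9189 → θ = 66.77°; offset = 19.8·tan 66.77° = 46.1216 m.
Σ offsets = 63.5638 m.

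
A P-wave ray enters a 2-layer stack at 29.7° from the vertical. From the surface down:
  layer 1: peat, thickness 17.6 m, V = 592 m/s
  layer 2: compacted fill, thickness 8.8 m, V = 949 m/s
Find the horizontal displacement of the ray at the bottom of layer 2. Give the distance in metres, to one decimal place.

Apply Snell's law at each interface; in layer i the horizontal offset is hᵢ·tan θᵢ.
Layer 1: θ = 29.70°; offset = 17.6·tan 29.70° = 10.039 m.
Layer 2: sin θ = 949·sin 29.7°/592 = 0.7942, θ = 52.58°; offset = 8.8·tan 52.58° = 11.503 m.
Summing the layer offsets gives 21.542 m.

21.5 m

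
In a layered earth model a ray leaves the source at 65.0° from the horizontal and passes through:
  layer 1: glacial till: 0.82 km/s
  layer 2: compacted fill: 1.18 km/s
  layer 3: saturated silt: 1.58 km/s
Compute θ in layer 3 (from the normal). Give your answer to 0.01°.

54.52°

From the normal: θ₁ = 90° − 65.0° = 25.0°.
Snell's law across each interface conserves sin θ / V, so sin θ_3 = V_3·sin θ₁/V₁.
sin θ_3 = 1.58 × sin 25.0° / 0.82 = 0.8143.
θ_3 = 54.52° from the vertical.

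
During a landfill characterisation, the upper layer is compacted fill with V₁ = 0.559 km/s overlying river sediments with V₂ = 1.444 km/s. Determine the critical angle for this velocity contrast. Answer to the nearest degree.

23°

At critical incidence the refracted ray runs along the interface (θ₂ = 90°), so sin θ_c = V₁/V₂.
θ_c = arcsin(0.559/1.444) = arcsin 0.3871 = 22.78°.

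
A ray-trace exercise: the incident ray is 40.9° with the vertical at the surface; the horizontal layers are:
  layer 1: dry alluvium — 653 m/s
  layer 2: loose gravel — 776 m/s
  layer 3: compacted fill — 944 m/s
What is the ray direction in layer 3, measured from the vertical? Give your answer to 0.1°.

71.2°

Snell's law across each interface conserves sin θ / V, so sin θ_3 = V_3·sin θ₁/V₁.
sin θ_3 = 944 × sin 40.9° / 653 = 0.9465.
θ_3 = 71.18° from the vertical.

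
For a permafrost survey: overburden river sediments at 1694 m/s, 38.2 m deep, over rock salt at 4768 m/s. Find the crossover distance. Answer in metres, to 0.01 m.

110.77 m

θ_c = arcsin(1694/4768) = 20.81°, so cos θ_c = 0.9348 and tᵢ = 2h cos θ_c/V₁ = 0.0422 s.
At crossover x/V₁ = x/V₂ + tᵢ ⇒ x = tᵢ/(1/V₁ − 1/V₂) = 0.04216/(5.9032e-04 − 2.0973e-04) = 110.77 m.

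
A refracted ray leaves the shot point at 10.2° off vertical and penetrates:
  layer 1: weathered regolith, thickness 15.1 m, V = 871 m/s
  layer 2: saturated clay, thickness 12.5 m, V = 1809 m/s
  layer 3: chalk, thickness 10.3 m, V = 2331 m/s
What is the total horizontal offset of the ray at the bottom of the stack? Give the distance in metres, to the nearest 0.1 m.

p = sin θ₁/V₁ = sin 10.2°/871 = 2.0331e-04 s/m is conserved through the stack.
Layer 1: θ = 10.20°; offset = 15.1·tan 10.20° = 2.717 m.
Layer 2: sin θ = p·1809 = 0.3678 → θ = 21.58°; offset = 12.5·tan 21.58° = 4.944 m.
Layer 3: sin θ = p·2331 = 0.4739 → θ = 28.29°; offset = 10.3·tan 28.29° = 5.543 m.
Σ offsets = 13.204 m.

13.2 m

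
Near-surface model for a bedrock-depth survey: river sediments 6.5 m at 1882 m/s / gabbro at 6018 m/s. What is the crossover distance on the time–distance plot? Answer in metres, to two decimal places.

17.97 m

θ_c = arcsin(1882/6018) = 18.22°, so cos θ_c = 0.9498 and tᵢ = 2h cos θ_c/V₁ = 0.0066 s.
At crossover x/V₁ = x/V₂ + tᵢ ⇒ x = tᵢ/(1/V₁ − 1/V₂) = 0.00656/(5.3135e-04 − 1.6617e-04) = 17.97 m.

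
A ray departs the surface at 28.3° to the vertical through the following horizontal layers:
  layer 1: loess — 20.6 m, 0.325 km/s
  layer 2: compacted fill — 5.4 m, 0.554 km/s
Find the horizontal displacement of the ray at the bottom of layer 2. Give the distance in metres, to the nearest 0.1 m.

Ray parameter p = sin 28.3° / 0.325 km/s = 1.4587e+00 s/km.
Layer 1: θ = 28.30°; offset = 20.6·tan 28.30° = 11.092 m.
Layer 2: sin θ = p·0.554 = 0.8081 → θ = 53.91°; offset = 5.4·tan 53.91° = 7.409 m.
Total horizontal offset = 18.501 m.

18.5 m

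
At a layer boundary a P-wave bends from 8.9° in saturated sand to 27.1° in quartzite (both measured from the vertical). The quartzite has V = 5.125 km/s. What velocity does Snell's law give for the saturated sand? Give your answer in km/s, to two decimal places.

1.74 km/s

Snell's law: sin 8.9°/V₁ = sin 27.1°/V₂.
V₁ = V₂·sin 8.9°/sin 27.1° = 5.125 × 0.3396 = 1.74 km/s.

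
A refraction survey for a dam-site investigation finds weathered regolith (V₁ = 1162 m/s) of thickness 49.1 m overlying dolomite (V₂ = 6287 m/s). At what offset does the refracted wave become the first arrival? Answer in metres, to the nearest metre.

x_cross = 2h·√((V₂+V₁)/(V₂−V₁)).
(V₂+V₁)/(V₂−V₁) = (6287+1162)/(6287−1162) = 1.4535; √ = 1.2056.
x_cross = 2·49.1·1.2056 = 118.39 m.

118 m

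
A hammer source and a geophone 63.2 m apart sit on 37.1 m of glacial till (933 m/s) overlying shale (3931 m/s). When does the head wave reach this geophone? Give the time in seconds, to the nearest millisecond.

t = x/V₂ + 2h·√(V₂²−V₁²)/(V₁V₂).
√(V₂²−V₁²) = √(3931²−933²) = 3818.7 m/s; delay term = 2·37.1·3818.7/(933·3931) = 0.07726 s.
t = 63.2/3931 + 0.07726 = 0.09333 s.

0.093 s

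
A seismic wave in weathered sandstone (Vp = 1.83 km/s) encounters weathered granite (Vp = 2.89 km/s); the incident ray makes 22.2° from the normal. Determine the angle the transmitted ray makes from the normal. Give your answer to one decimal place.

36.6°

sin θ₁/V₁ = sin θ₂/V₂ ⇒ sin θ₂ = 2.89·sin 22.2°/1.83 = 2.89·0.3778/1.83 = 0.5967.
θ₂ = sin⁻¹(0.5967) = 36.63° (from vertical).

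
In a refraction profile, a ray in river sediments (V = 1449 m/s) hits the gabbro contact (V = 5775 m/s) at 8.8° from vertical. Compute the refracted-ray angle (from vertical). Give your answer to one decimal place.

Snell's law: sin θ₂ = (V₂/V₁)·sin θ₁ = (5775/1449)·sin 8.8° = 0.6097.
θ₂ = sin⁻¹(0.6097) = 37.57° (from vertical).

37.6°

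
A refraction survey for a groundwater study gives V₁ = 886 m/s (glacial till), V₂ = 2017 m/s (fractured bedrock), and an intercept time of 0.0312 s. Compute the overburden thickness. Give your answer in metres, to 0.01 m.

15.39 m

θ_c = arcsin(886/2017) = 26.06°; cos θ_c = 0.8984.
tᵢ = 2h cos θ_c/V₁ ⇒ h = tᵢ·V₁/(2 cos θ_c) = 0.0312·886/(2·0.8984) = 15.39 m.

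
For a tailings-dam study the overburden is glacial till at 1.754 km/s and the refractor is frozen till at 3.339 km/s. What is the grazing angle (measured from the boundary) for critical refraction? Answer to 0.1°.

At critical incidence the refracted ray runs along the interface (θ₂ = 90°), so sin θ_c = V₁/V₂.
θ_c = arcsin(1.754/3.339) = arcsin 0.5253 = 31.69°.
Measured from the interface: 90° − 31.69° = 58.31°.

58.3°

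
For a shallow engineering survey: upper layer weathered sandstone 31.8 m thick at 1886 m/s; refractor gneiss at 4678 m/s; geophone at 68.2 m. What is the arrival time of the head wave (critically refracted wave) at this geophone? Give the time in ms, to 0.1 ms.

t = x/V₂ + 2h·√(V₂²−V₁²)/(V₁V₂).
√(V₂²−V₁²) = √(4678²−1886²) = 4281.0 m/s; delay term = 2·31.8·4281.0/(1886·4678) = 0.03086 s.
t = 68.2/4678 + 0.03086 = 0.04544 s.

45.4 ms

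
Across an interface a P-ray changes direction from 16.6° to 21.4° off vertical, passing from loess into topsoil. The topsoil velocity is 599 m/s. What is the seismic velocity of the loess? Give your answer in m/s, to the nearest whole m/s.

469 m/s

Snell's law: sin 16.6°/V₁ = sin 21.4°/V₂.
V₁ = V₂·sin 16.6°/sin 21.4° = 599 × 0.7830 = 469.00 m/s.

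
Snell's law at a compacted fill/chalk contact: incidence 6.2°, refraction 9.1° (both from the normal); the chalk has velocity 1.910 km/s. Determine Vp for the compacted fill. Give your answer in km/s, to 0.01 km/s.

Snell's law: sin 6.2°/V₁ = sin 9.1°/V₂.
V₁ = V₂·sin 6.2°/sin 9.1° = 1.910 × 0.6829 = 1.30 km/s.

1.30 km/s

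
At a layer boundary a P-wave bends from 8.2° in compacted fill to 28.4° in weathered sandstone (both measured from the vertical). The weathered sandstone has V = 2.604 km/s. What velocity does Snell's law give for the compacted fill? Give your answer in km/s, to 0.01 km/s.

0.78 km/s

sin 8.2° = 0.1426; sin 28.4° = 0.4756.
V₁ = V₂·(sin θ₁/sin θ₂) = 2.604·(0.1426/0.4756) = 0.78 km/s.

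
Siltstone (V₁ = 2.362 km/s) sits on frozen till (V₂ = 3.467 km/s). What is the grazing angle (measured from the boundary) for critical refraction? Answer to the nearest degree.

47°

Critical incidence: sin θ_c = V₁/V₂ = 2.362/3.467 = 0.6813.
θ_c = arcsin 0.6813 = 42.94°.
Measured from the interface: 90° − 42.94° = 47.06°.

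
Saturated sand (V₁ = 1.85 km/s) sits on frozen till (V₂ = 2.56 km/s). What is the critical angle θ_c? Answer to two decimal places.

Critical incidence: sin θ_c = V₁/V₂ = 1.85/2.56 = 0.7227.
θ_c = arcsin 0.7227 = 46.27°.

46.27°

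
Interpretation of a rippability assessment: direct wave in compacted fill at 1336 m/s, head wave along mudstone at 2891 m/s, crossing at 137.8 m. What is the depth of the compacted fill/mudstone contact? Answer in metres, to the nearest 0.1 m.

41.8 m

h = (x_cross/2)·√((V₂−V₁)/(V₂+V₁)).
(V₂−V₁)/(V₂+V₁) = (2891−1336)/(2891+1336) = 0.3679; √ = 0.6065.
h = (137.8/2)·0.6065 = 41.79 m.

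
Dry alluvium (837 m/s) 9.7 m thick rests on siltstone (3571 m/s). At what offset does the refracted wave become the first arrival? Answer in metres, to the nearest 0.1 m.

24.6 m

θ_c = arcsin(837/3571) = 13.56°, so cos θ_c = 0.9721 and tᵢ = 2h cos θ_c/V₁ = 0.0225 s.
At crossover x/V₁ = x/V₂ + tᵢ ⇒ x = tᵢ/(1/V₁ − 1/V₂) = 0.02253/(1.1947e-03 − 2.8003e-04) = 24.63 m.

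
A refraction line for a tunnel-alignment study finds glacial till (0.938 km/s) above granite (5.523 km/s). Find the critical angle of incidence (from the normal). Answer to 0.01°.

Critical incidence: sin θ_c = V₁/V₂ = 0.938/5.523 = 0.1698.
θ_c = arcsin 0.1698 = 9.78°.

9.78°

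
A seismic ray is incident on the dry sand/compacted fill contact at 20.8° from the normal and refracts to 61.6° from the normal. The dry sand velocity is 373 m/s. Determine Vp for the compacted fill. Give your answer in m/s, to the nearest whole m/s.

924 m/s

Snell's law: sin 20.8°/V₁ = sin 61.6°/V₂.
V₂ = V₁·sin 61.6°/sin 20.8° = 373 × 2.4771 = 923.97 m/s.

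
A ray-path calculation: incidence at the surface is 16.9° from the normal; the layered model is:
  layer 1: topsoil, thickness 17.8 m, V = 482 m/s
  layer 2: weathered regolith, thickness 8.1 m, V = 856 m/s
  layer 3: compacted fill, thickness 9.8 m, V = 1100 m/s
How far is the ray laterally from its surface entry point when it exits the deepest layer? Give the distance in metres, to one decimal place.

Apply Snell's law at each interface; in layer i the horizontal offset is hᵢ·tan θᵢ.
Layer 1: θ = 16.90°; offset = 17.8·tan 16.90° = 5.408 m.
Layer 2: sin θ = 856·sin 16.9°/482 = 0.5163, θ = 31.08°; offset = 8.1·tan 31.08° = 4.883 m.
Layer 3: sin θ = 1100·sin 16.9°/482 = 0.6634, θ = 41.56°; offset = 9.8·tan 41.56° = 8.689 m.
Total horizontal offset = 18.980 m.

19.0 m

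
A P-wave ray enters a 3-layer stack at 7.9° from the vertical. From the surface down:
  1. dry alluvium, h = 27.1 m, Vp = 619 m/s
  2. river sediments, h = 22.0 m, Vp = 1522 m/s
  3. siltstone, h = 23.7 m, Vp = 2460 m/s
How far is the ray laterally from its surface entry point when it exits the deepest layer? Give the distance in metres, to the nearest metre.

27 m

Ray parameter p = sin 7.9° / 619 m/s = 2.2204e-04 s/m.
Layer 1: θ = 7.90°; offset = 27.1·tan 7.90° = 3.760 m.
Layer 2: sin θ = p·1522 = 0.3379 → θ = 19.75°; offset = 22.0·tan 19.75° = 7.900 m.
Layer 3: sin θ = p·2460 = 0.5462 → θ = 33.11°; offset = 23.7·tan 33.11° = 15.455 m.
Σ offsets = 27.115 m.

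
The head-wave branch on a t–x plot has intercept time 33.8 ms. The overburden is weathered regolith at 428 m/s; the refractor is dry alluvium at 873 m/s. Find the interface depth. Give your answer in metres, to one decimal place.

8.3 m

h = tᵢ·V₁·V₂ / (2·√(V₂²−V₁²)).
√(V₂²−V₁²) = √(873² − 428²) = 760.9 m/s.
h = 0.0338 s × 428 × 873 / (2 × 760.9) = 8.30 m.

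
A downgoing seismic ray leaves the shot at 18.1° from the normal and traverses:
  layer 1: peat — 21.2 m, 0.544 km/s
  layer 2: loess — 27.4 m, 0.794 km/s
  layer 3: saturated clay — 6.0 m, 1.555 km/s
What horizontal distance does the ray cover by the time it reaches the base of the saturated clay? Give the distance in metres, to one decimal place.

32.5 m

p = sin θ₁/V₁ = sin 18.1°/0.544 = 5.7110e-01 s/km is conserved through the stack.
Layer 1: θ = 18.10°; offset = 21.2·tan 18.10° = 6.929 m.
Layer 2: sin θ = p·0.794 = 0.4535 → θ = 26.97°; offset = 27.4·tan 26.97° = 13.940 m.
Layer 3: sin θ = p·1.555 = 0.8881 → θ = 62.63°; offset = 6.0·tan 62.63° = 11.590 m.
Summing the layer offsets gives 32.459 m.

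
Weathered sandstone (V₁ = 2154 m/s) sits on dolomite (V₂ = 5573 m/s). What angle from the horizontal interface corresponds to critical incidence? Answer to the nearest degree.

67°

Critical incidence: sin θ_c = V₁/V₂ = 2154/5573 = 0.3865.
θ_c = arcsin 0.3865 = 22.74°.
Measured from the interface: 90° − 22.74° = 67.26°.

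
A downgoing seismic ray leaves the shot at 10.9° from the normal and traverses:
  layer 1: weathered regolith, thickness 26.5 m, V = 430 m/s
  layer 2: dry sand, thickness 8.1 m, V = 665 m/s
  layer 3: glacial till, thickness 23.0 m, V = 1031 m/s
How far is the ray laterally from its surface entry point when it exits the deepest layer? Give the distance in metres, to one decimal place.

p = sin θ₁/V₁ = sin 10.9°/430 = 4.3976e-04 s/m is conserved through the stack.
Layer 1: θ = 10.90°; offset = 26.5·tan 10.90° = 5.103 m.
Layer 2: sin θ = p·665 = 0.2924 → θ = 17.00°; offset = 8.1·tan 17.00° = 2.477 m.
Layer 3: sin θ = p·1031 = 0.4534 → θ = 26.96°; offset = 23.0·tan 26.96° = 11.700 m.
Σ offsets = 19.280 m.

19.3 m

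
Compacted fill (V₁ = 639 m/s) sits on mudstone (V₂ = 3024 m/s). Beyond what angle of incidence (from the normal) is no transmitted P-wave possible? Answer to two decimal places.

12.20°

At critical incidence the refracted ray runs along the interface (θ₂ = 90°), so sin θ_c = V₁/V₂.
θ_c = arcsin(639/3024) = arcsin 0.2113 = 12.20°.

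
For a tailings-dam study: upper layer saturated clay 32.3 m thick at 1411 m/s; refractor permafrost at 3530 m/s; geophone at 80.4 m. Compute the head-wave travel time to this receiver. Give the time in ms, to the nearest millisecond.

65 ms

θ_c = arcsin(V₁/V₂) = arcsin(1411/3530) = 23.56°, cos θ_c = 0.9166.
Intercept time tᵢ = 2h cos θ_c / V₁ = 2·32.3·0.9166/1411 = 0.04197 s.
t = x/V₂ + tᵢ = 80.4/3530 + 0.04197 = 0.06474 s.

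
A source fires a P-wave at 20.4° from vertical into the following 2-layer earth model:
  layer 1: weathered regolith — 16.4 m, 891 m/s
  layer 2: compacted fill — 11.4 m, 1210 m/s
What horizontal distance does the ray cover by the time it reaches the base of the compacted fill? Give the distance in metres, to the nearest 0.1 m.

p = sin θ₁/V₁ = sin 20.4°/891 = 3.9121e-04 s/m is conserved through the stack.
Layer 1: θ = 20.40°; offset = 16.4·tan 20.40° = 6.099 m.
Layer 2: sin θ = p·1210 = 0.4734 → θ = 28.25°; offset = 11.4·tan 28.25° = 6.126 m.
Total horizontal offset = 12.225 m.

12.2 m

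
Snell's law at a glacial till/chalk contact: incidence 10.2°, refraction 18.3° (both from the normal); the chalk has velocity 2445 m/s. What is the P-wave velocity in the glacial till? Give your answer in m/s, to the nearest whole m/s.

sin 10.2° = 0.1771; sin 18.3° = 0.3140.
V₁ = V₂·(sin θ₁/sin θ₂) = 2445·(0.1771/0.3140) = 1378.93 m/s.

1379 m/s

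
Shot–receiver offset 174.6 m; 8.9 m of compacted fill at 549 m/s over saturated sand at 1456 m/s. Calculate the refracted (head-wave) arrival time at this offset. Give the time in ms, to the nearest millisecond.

150 ms

t = x/V₂ + 2h·√(V₂²−V₁²)/(V₁V₂).
√(V₂²−V₁²) = √(1456²−549²) = 1348.5 m/s; delay term = 2·8.9·1348.5/(549·1456) = 0.03003 s.
t = 174.6/1456 + 0.03003 = 0.14995 s.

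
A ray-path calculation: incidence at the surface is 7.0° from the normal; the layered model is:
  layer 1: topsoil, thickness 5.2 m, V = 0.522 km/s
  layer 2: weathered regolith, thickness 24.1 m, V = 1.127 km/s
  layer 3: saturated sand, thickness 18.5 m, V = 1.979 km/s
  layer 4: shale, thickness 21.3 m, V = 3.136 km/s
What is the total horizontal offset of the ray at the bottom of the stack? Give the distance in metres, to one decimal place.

39.7 m

Apply Snell's law at each interface; in layer i the horizontal offset is hᵢ·tan θᵢ.
Layer 1: θ = 7.00°; offset = 5.2·tan 7.00° = 0.638 m.
Layer 2: sin θ = 1.127·sin 7.0°/0.522 = 0.2631, θ = 15.26°; offset = 24.1·tan 15.26° = 6.573 m.
Layer 3: sin θ = 1.979·sin 7.0°/0.522 = 0.4620, θ = 27.52°; offset = 18.5·tan 27.52° = 9.638 m.
Layer 4: sin θ = 3.136·sin 7.0°/0.522 = 0.7321, θ = 47.07°; offset = 21.3·tan 47.07° = 22.895 m.
Summing the layer offsets gives 39.744 m.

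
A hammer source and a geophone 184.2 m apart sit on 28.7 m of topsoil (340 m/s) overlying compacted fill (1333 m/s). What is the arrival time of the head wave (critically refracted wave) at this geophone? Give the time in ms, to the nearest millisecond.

301 ms

θ_c = arcsin(V₁/V₂) = arcsin(340/1333) = 14.78°, cos θ_c = 0.9669.
Intercept time tᵢ = 2h cos θ_c / V₁ = 2·28.7·0.9669/340 = 0.16324 s.
t = x/V₂ + tᵢ = 184.2/1333 + 0.16324 = 0.30142 s.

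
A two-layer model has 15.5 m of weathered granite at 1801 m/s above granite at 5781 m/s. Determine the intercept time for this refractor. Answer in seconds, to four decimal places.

tᵢ = 2h·√(V₂²−V₁²)/(V₁V₂).
√(V₂²−V₁²) = √(5781²−1801²) = 5493.3 m/s.
tᵢ = 2·15.5·5493.3/(1801·5781) = 0.01636 s.

0.0164 s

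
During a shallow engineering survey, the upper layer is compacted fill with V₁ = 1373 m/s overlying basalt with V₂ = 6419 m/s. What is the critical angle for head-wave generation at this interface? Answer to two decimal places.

12.35°

At critical incidence the refracted ray runs along the interface (θ₂ = 90°), so sin θ_c = V₁/V₂.
θ_c = arcsin(1373/6419) = arcsin 0.2139 = 12.35°.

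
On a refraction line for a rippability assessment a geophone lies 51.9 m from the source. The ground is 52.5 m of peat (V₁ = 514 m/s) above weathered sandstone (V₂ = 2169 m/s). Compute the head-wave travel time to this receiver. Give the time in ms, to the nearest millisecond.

t = x/V₂ + 2h·√(V₂²−V₁²)/(V₁V₂).
√(V₂²−V₁²) = √(2169²−514²) = 2107.2 m/s; delay term = 2·52.5·2107.2/(514·2169) = 0.19846 s.
t = 51.9/2169 + 0.19846 = 0.22239 s.

222 ms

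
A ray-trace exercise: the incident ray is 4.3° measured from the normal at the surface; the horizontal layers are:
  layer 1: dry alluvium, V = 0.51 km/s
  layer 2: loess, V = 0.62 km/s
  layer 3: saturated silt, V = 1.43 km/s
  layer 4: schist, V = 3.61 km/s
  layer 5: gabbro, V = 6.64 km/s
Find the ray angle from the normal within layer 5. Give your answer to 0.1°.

Ray parameter p = sin 4.3° / 0.51 = 1.4702e-01 s/km.
sin θ_5 = p·V_5 = 1.4702e-01 × 6.64 = 0.9762.
θ_5 = 77.47° from the vertical.

77.5°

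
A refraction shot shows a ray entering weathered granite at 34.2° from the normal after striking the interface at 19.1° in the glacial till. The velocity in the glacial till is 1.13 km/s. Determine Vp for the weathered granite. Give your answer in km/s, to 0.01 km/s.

sin 19.1° = 0.3272; sin 34.2° = 0.5621.
V₂ = V₁·(sin θ₂/sin θ₁) = 1.13·(0.5621/0.3272) = 1.94 km/s.

1.94 km/s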